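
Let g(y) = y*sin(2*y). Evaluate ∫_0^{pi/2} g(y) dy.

Integrate by parts once (u = y, dv = sin(2*y) dy).
An antiderivative is F(y) = -y*cos(2*y)/2 + sin(2*y)/4.
Then F(pi/2) - F(0) = (pi/4) - (0) = pi/4.

pi/4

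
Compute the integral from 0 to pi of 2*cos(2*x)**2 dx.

Use the identity cos^2(2*x) = (1 + cos(4*x))/2.
An antiderivative is F(x) = x + sin(4*x)/4.
Then F(pi) - F(0) = (pi) - (0) = pi.

pi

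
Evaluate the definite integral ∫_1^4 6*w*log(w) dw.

-45/2 + 96*log(2)

Integrate by parts once (u = ln w, dv = 6*w dw).
An antiderivative is F(w) = 3*w**2*(2*log(w) - 1)/2.
Then F(4) - F(1) = (-24 + 96*log(2)) - (-3/2) = -45/2 + 96*log(2).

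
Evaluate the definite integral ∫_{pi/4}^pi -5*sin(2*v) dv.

An antiderivative is F(v) = 5*cos(2*v)/2.
Then F(pi) - F(pi/4) = (5/2) - (0) = 5/2.

5/2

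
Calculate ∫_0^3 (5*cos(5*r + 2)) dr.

sin(17) - sin(2)

Let u = 5*r + 2, so du = 5 dr. When r = 0, u = 2; when r = 3, u = 17.
The integral becomes ∫ cos(u) du from 2 to 17, with antiderivative sin(u).
Back in r: F(r) = sin(5*r + 2).
Then F(3) - F(0) = (sin(17)) - (sin(2)) = sin(17) - sin(2).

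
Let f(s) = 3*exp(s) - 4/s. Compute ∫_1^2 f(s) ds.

An antiderivative is F(s) = 3*exp(s) - 4*log(s).
Then F(2) - F(1) = (-log(16) + 3*exp(2)) - (3*exp(1)) = -3*exp(1) - log(16) + 3*exp(2).

-3*exp(1) - log(16) + 3*exp(2)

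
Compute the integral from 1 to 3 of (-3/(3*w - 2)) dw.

An antiderivative is F(w) = -log(3*w - 2).
Then F(3) - F(1) = (-log(7)) - (0) = -log(7).

-log(7)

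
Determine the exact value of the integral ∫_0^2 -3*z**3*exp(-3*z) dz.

-2/9 + 122*exp(-6)/9

Integrate by parts 3 times (u = z^3, dv = -3*exp(-3*z) dz).
An antiderivative is F(z) = (9*z**3 + 9*z**2 + 6*z + 2)*exp(-3*z)/9.
Then F(2) - F(0) = (122*exp(-6)/9) - (2/9) = -2/9 + 122*exp(-6)/9.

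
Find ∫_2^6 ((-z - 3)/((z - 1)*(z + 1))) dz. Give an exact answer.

Factor the denominator: z**2 - 1 = (z + 1)(z - 1).
Partial fractions: (-z - 3)/((z - 1)*(z + 1)) = 1/(z + 1) - 2/(z - 1).
An antiderivative is F(z) = -2*log(z - 1) + log(z + 1).
Then F(6) - F(2) = (log(7/25)) - (log(3)) = log(7/75).

log(7/75)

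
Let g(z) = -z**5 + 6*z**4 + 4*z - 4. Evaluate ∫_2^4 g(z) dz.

By the power rule, an antiderivative is F(z) = -z**6/6 + 6*z**5/5 + 2*z**2 - 4*z.
Then F(4) - F(2) = (8432/15) - (416/15) = 2672/5.

2672/5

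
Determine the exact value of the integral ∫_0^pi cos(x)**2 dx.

pi/2

Use the identity cos^2(x) = (1 + cos(2*x))/2.
An antiderivative is F(x) = x/2 + sin(2*x)/4.
Then F(pi) - F(0) = (pi/2) - (0) = pi/2.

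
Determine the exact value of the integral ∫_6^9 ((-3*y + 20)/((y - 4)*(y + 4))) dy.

Factor the denominator: y**2 - 16 = (y + 4)(y - 4).
Partial fractions: (-3*y + 20)/((y - 4)*(y + 4)) = -4/(y + 4) + 1/(y - 4).
An antiderivative is F(y) = log(y - 4) - 4*log(y + 4).
Then F(9) - F(6) = (-4*log(13) + log(5)) - (-4*log(5) - 3*log(2)) = -4*log(13) + 3*log(2) + 5*log(5).

-4*log(13) + 3*log(2) + 5*log(5)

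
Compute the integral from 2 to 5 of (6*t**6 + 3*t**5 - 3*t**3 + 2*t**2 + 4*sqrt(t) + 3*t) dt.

By the power rule, an antiderivative is F(t) = 6*t**7/7 + t**6/2 - 3*t**4/4 + 8*t**(3/2)/3 + 2*t**3/3 + 3*t**2/2.
Then F(5) - F(2) = (40*sqrt(5)/3 + 6252025/84) - (16*sqrt(2)/3 + 2962/21) = -16*sqrt(2)/3 + 40*sqrt(5)/3 + 2080059/28.

-16*sqrt(2)/3 + 40*sqrt(5)/3 + 2080059/28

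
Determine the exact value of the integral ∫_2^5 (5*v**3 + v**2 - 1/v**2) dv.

15999/20

By the power rule, an antiderivative is F(v) = 5*v**4/4 + v**3/3 + 1/v.
Then F(5) - F(2) = (49387/60) - (139/6) = 15999/20.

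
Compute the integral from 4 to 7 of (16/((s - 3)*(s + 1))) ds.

-4*log(2) + 4*log(5)

Factor the denominator: s**2 - 2*s - 3 = (s + 1)(s - 3).
Partial fractions: 16/((s - 3)*(s + 1)) = -4/(s + 1) + 4/(s - 3).
An antiderivative is F(s) = 4*log(s - 3) - 4*log(s + 1).
Then F(7) - F(4) = (-log(16)) - (-4*log(5)) = -4*log(2) + 4*log(5).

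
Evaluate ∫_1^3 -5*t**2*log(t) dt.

Integrate by parts once (u = ln t, dv = -5*t**2 dt).
An antiderivative is F(t) = -5*t**3*(3*log(t) - 1)/9.
Then F(3) - F(1) = (15 - 45*log(3)) - (5/9) = 130/9 - 45*log(3).

130/9 - 45*log(3)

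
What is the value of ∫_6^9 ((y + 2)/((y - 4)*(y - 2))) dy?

Factor the denominator: y**2 - 6*y + 8 = (y - 2)(y - 4).
Partial fractions: (y + 2)/((y - 4)*(y - 2)) = -2/(y - 2) + 3/(y - 4).
An antiderivative is F(y) = 3*log(y - 4) - 2*log(y - 2).
Then F(9) - F(6) = (-2*log(7) + 3*log(5)) - (-log(2)) = -2*log(7) + log(2) + 3*log(5).

-2*log(7) + log(2) + 3*log(5)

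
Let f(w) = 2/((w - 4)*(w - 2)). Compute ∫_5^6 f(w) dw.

Factor the denominator: w**2 - 6*w + 8 = (w - 2)(w - 4).
Partial fractions: 2/((w - 4)*(w - 2)) = -1/(w - 2) + 1/(w - 4).
An antiderivative is F(w) = log(w - 4) - log(w - 2).
Then F(6) - F(5) = (-log(2)) - (-log(3)) = log(3/2).

log(3/2)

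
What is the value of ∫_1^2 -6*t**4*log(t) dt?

186/25 - 192*log(2)/5

Integrate by parts once (u = ln t, dv = -6*t**4 dt).
An antiderivative is F(t) = -6*t**5*(5*log(t) - 1)/25.
Then F(2) - F(1) = (192/25 - 192*log(2)/5) - (6/25) = 186/25 - 192*log(2)/5.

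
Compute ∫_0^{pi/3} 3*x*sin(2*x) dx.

Integrate by parts once (u = x, dv = 3*sin(2*x) dx).
An antiderivative is F(x) = -3*x*cos(2*x)/2 + 3*sin(2*x)/4.
Then F(pi/3) - F(0) = (3*sqrt(3)/8 + pi/4) - (0) = 3*sqrt(3)/8 + pi/4.

3*sqrt(3)/8 + pi/4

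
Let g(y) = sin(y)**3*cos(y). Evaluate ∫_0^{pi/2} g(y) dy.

Let u = sin(y), so du = cos(y) dy. When y = 0, u = 0; when y = pi/2, u = 1.
The integral becomes ∫ u**3 du from 0 to 1, with antiderivative u**4/4.
Back in y: F(y) = sin(y)**4/4.
Then F(pi/2) - F(0) = (1/4) - (0) = 1/4.

1/4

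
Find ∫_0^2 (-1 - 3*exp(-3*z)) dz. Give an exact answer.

-3 + exp(-6)

An antiderivative is F(z) = -z + exp(-3*z).
Then F(2) - F(0) = (-2 + exp(-6)) - (1) = -3 + exp(-6).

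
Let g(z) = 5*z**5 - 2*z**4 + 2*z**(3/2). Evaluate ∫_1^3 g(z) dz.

By the power rule, an antiderivative is F(z) = 5*z**6/6 + 4*z**(5/2)/5 - 2*z**5/5.
Then F(3) - F(1) = (36*sqrt(3)/5 + 5103/10) - (37/30) = 36*sqrt(3)/5 + 7636/15.

36*sqrt(3)/5 + 7636/15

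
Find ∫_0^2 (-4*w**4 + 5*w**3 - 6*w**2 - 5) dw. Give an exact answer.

-158/5

By the power rule, an antiderivative is F(w) = -4*w**5/5 + 5*w**4/4 - 2*w**3 - 5*w.
Then F(2) - F(0) = (-158/5) - (0) = -158/5.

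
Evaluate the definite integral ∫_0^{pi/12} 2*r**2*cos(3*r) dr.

sqrt(2)*(-32 + pi**2 + 8*pi)/432

Integrate by parts twice (u = r^2, dv = 2*cos(3*r) dr).
An antiderivative is F(r) = 2*r**2*sin(3*r)/3 + 4*r*cos(3*r)/9 - 4*sin(3*r)/27.
Then F(pi/12) - F(0) = (sqrt(2)*(-32 + pi**2 + 8*pi)/432) - (0) = sqrt(2)*(-32 + pi**2 + 8*pi)/432.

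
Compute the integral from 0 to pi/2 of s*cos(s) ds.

Integrate by parts once (u = s, dv = cos(s) ds).
An antiderivative is F(s) = s*sin(s) + cos(s).
Then F(pi/2) - F(0) = (pi/2) - (1) = -1 + pi/2.

-1 + pi/2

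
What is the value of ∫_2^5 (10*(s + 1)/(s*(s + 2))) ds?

Factor the denominator: s**2 + 2*s = (s + 2)s.
Partial fractions: 10*(s + 1)/(s*(s + 2)) = 5/(s + 2) + 5/s.
An antiderivative is F(s) = 5*log(s) + 5*log(s + 2).
Then F(5) - F(2) = (5*log(5) + 5*log(7)) - (15*log(2)) = -15*log(2) + 5*log(5) + 5*log(7).

-15*log(2) + 5*log(5) + 5*log(7)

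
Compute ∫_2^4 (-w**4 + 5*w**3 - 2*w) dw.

By the power rule, an antiderivative is F(w) = -w**5/5 + 5*w**4/4 - w**2.
Then F(4) - F(2) = (496/5) - (48/5) = 448/5.

448/5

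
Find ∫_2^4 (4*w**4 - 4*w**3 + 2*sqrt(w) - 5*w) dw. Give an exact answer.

8014/15 - 8*sqrt(2)/3

By the power rule, an antiderivative is F(w) = 4*w**5/5 - w**4 + 4*w**(3/2)/3 - 5*w**2/2.
Then F(4) - F(2) = (8008/15) - (-2/5 + 8*sqrt(2)/3) = 8014/15 - 8*sqrt(2)/3.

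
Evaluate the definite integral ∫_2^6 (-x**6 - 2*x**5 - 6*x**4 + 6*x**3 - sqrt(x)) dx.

-6601984/105 - 4*sqrt(6) + 4*sqrt(2)/3

By the power rule, an antiderivative is F(x) = -x**7/7 - x**6/3 - 6*x**5/5 + 3*x**4/2 - 2*x**(3/2)/3.
Then F(6) - F(2) = (-2202552/35 - 4*sqrt(6)) - (-5672/105 - 4*sqrt(2)/3) = -6601984/105 - 4*sqrt(6) + 4*sqrt(2)/3.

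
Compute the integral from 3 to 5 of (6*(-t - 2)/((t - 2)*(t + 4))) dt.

Factor the denominator: t**2 + 2*t - 8 = (t + 4)(t - 2).
Partial fractions: 6*(-t - 2)/((t - 2)*(t + 4)) = -2/(t + 4) - 4/(t - 2).
An antiderivative is F(t) = -4*log(t - 2) - 2*log(t + 4).
Then F(5) - F(3) = (-8*log(3)) - (-log(49)) = -8*log(3) + 2*log(7).

-8*log(3) + 2*log(7)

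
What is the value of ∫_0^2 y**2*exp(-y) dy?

Integrate by parts twice (u = y^2, dv = exp(-y) dy).
An antiderivative is F(y) = (-y**2 - 2*y - 2)*exp(-y).
Then F(2) - F(0) = (-10*exp(-2)) - (-2) = 2 - 10*exp(-2).

2 - 10*exp(-2)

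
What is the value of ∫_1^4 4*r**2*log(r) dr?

-28 + 512*log(2)/3

Integrate by parts once (u = ln r, dv = 4*r**2 dr).
An antiderivative is F(r) = 4*r**3*(3*log(r) - 1)/9.
Then F(4) - F(1) = (-256/9 + 512*log(2)/3) - (-4/9) = -28 + 512*log(2)/3.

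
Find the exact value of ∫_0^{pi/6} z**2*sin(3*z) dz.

Integrate by parts twice (u = z^2, dv = sin(3*z) dz).
An antiderivative is F(z) = -z**2*cos(3*z)/3 + 2*z*sin(3*z)/9 + 2*cos(3*z)/27.
Then F(pi/6) - F(0) = (pi/27) - (2/27) = -2/27 + pi/27.

-2/27 + pi/27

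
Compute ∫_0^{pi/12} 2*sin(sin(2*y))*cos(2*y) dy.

1 - cos(1/2)

Let u = sin(2*y), so du = 2*cos(2*y) dy. When y = 0, u = 0; when y = pi/12, u = 1/2.
The integral becomes ∫ sin(u) du from 0 to 1/2, with antiderivative -cos(u).
Back in y: F(y) = -cos(sin(2*y)).
Then F(pi/12) - F(0) = (-cos(1/2)) - (-1) = 1 - cos(1/2).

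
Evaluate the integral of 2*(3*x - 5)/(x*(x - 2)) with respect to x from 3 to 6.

7*log(2)

Factor the denominator: x**2 - 2*x = x(x - 2).
Partial fractions: 2*(3*x - 5)/(x*(x - 2)) = 5/x + 1/(x - 2).
An antiderivative is F(x) = 5*log(x) + log(x - 2).
Then F(6) - F(3) = (7*log(2) + 5*log(3)) - (5*log(3)) = 7*log(2).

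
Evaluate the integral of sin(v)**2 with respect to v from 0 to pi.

pi/2

Use the identity sin^2(v) = (1 - cos(2*v))/2.
An antiderivative is F(v) = v/2 - sin(2*v)/4.
Then F(pi) - F(0) = (pi/2) - (0) = pi/2.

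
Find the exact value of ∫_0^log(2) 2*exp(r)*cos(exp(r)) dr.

Let u = exp(r), so du = exp(r) dr. When r = 0, u = 1; when r = log(2), u = 2.
The integral becomes 2·∫ cos(u) du from 1 to 2, with antiderivative 2*sin(u).
Back in r: F(r) = 2*sin(exp(r)).
Then F(log(2)) - F(0) = (2*sin(2)) - (2*sin(1)) = -2*sin(1) + 2*sin(2).

-2*sin(1) + 2*sin(2)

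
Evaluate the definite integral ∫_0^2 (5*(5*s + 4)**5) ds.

Let u = 5*s + 4, so du = 5 ds. When s = 0, u = 4; when s = 2, u = 14.
The integral becomes ∫ u**5 du from 4 to 14, with antiderivative u**6/6.
Back in s: F(s) = (5*s + 4)**6/6.
Then F(2) - F(0) = (3764768/3) - (2048/3) = 1254240.

1254240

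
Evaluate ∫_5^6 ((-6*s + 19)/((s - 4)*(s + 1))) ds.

-5*log(7) + 4*log(2) + 5*log(3)

Factor the denominator: s**2 - 3*s - 4 = (s + 1)(s - 4).
Partial fractions: (-6*s + 19)/((s - 4)*(s + 1)) = -5/(s + 1) - 1/(s - 4).
An antiderivative is F(s) = -log(s - 4) - 5*log(s + 1).
Then F(6) - F(5) = (-5*log(7) - log(2)) - (-5*log(3) - 5*log(2)) = -5*log(7) + 4*log(2) + 5*log(3).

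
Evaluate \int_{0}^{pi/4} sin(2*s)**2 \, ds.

Use the identity sin^2(2*s) = (1 - cos(4*s))/2.
An antiderivative is F(s) = s/2 - sin(4*s)/8.
Then F(pi/4) - F(0) = (pi/8) - (0) = pi/8.

pi/8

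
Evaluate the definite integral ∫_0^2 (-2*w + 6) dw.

By the power rule, an antiderivative is F(w) = -w**2 + 6*w.
Then F(2) - F(0) = (8) - (0) = 8.

8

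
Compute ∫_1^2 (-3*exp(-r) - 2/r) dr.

An antiderivative is F(r) = -2*log(r) + 3*exp(-r).
Then F(2) - F(1) = (-2*log(2) + 3*exp(-2)) - (3*exp(-1)) = -2*log(2) - 3*exp(-1) + 3*exp(-2).

-2*log(2) - 3*exp(-1) + 3*exp(-2)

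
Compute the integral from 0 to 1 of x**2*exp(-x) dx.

Integrate by parts twice (u = x^2, dv = exp(-x) dx).
An antiderivative is F(x) = (-x**2 - 2*x - 2)*exp(-x).
Then F(1) - F(0) = (-5*exp(-1)) - (-2) = 2 - 5*exp(-1).

2 - 5*exp(-1)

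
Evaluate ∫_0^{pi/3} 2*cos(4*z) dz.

An antiderivative is F(z) = sin(4*z)/2.
Then F(pi/3) - F(0) = (-sqrt(3)/4) - (0) = -sqrt(3)/4.

-sqrt(3)/4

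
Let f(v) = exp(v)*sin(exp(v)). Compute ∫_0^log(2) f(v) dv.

Let u = exp(v), so du = exp(v) dv. When v = 0, u = 1; when v = log(2), u = 2.
The integral becomes ∫ sin(u) du from 1 to 2, with antiderivative -cos(u).
Back in v: F(v) = -cos(exp(v)).
Then F(log(2)) - F(0) = (-cos(2)) - (-cos(1)) = -cos(2) + cos(1).

-cos(2) + cos(1)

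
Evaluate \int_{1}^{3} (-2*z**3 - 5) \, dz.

By the power rule, an antiderivative is F(z) = -z**4/2 - 5*z.
Then F(3) - F(1) = (-111/2) - (-11/2) = -50.

-50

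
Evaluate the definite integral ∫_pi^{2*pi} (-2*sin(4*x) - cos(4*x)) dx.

0

An antiderivative is F(x) = -sin(4*x)/4 + cos(4*x)/2.
Then F(2*pi) - F(pi) = (1/2) - (1/2) = 0.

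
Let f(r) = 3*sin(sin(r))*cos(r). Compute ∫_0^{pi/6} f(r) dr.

Let u = sin(r), so du = cos(r) dr. When r = 0, u = 0; when r = pi/6, u = 1/2.
The integral becomes 3·∫ sin(u) du from 0 to 1/2, with antiderivative -3*cos(u).
Back in r: F(r) = -3*cos(sin(r)).
Then F(pi/6) - F(0) = (-3*cos(1/2)) - (-3) = 3 - 3*cos(1/2).

3 - 3*cos(1/2)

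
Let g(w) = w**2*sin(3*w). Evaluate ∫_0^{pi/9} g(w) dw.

-1/27 - pi**2/486 + sqrt(3)*pi/81

Integrate by parts twice (u = w^2, dv = sin(3*w) dw).
An antiderivative is F(w) = -w**2*cos(3*w)/3 + 2*w*sin(3*w)/9 + 2*cos(3*w)/27.
Then F(pi/9) - F(0) = (-pi**2/486 + 1/27 + sqrt(3)*pi/81) - (2/27) = -1/27 - pi**2/486 + sqrt(3)*pi/81.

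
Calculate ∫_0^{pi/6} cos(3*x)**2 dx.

pi/12

Use the identity cos^2(3*x) = (1 + cos(6*x))/2.
An antiderivative is F(x) = x/2 + sin(6*x)/12.
Then F(pi/6) - F(0) = (pi/12) - (0) = pi/12.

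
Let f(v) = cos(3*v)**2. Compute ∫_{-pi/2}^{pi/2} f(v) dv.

Use the identity cos^2(3*v) = (1 + cos(6*v))/2.
An antiderivative is F(v) = v/2 + sin(6*v)/12.
Then F(pi/2) - F(-pi/2) = (pi/4) - (-pi/4) = pi/2.

pi/2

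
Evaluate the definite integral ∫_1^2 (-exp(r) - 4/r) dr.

-exp(2) - log(16) + exp(1)

An antiderivative is F(r) = -exp(r) - 4*log(r).
Then F(2) - F(1) = (-exp(2) - log(16)) - (-exp(1)) = -exp(2) - log(16) + exp(1).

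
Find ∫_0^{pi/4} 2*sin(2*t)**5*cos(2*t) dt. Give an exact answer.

1/6

Let u = sin(2*t), so du = 2*cos(2*t) dt. When t = 0, u = 0; when t = pi/4, u = 1.
The integral becomes ∫ u**5 du from 0 to 1, with antiderivative u**6/6.
Back in t: F(t) = sin(2*t)**6/6.
Then F(pi/4) - F(0) = (1/6) - (0) = 1/6.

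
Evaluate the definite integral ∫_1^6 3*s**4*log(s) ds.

-933 + 23328*log(6)/5

Integrate by parts once (u = ln s, dv = 3*s**4 ds).
An antiderivative is F(s) = 3*s**5*(5*log(s) - 1)/25.
Then F(6) - F(1) = (-23328/25 + 23328*log(6)/5) - (-3/25) = -933 + 23328*log(6)/5.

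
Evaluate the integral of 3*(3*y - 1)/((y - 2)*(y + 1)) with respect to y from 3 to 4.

-3*log(2) + 4*log(5)

Factor the denominator: y**2 - y - 2 = (y + 1)(y - 2).
Partial fractions: 3*(3*y - 1)/((y - 2)*(y + 1)) = 4/(y + 1) + 5/(y - 2).
An antiderivative is F(y) = 5*log(y - 2) + 4*log(y + 1).
Then F(4) - F(3) = (5*log(2) + 4*log(5)) - (8*log(2)) = -3*log(2) + 4*log(5).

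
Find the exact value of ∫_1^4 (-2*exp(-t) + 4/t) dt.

An antiderivative is F(t) = 4*log(t) + 2*exp(-t).
Then F(4) - F(1) = (2*exp(-4) + 8*log(2)) - (2*exp(-1)) = -2*exp(-1) + 2*exp(-4) + 8*log(2).

-2*exp(-1) + 2*exp(-4) + 8*log(2)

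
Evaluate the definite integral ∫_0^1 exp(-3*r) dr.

-(1 - exp(3))*exp(-3)/3

An antiderivative is F(r) = -exp(-3*r)/3.
Then F(1) - F(0) = (-exp(-3)/3) - (-1/3) = -(1 - exp(3))*exp(-3)/3.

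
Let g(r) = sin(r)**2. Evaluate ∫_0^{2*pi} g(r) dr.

pi

Use the identity sin^2(r) = (1 - cos(2*r))/2.
An antiderivative is F(r) = r/2 - sin(2*r)/4.
Then F(2*pi) - F(0) = (pi) - (0) = pi.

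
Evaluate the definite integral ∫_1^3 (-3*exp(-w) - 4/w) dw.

An antiderivative is F(w) = -4*log(w) + 3*exp(-w).
Then F(3) - F(1) = (-4*log(3) + 3*exp(-3)) - (3*exp(-1)) = -4*log(3) - 3*exp(-1) + 3*exp(-3).

-4*log(3) - 3*exp(-1) + 3*exp(-3)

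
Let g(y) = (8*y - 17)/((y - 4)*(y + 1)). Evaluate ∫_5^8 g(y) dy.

log(2) + 5*log(3)

Factor the denominator: y**2 - 3*y - 4 = (y + 1)(y - 4).
Partial fractions: (8*y - 17)/((y - 4)*(y + 1)) = 5/(y + 1) + 3/(y - 4).
An antiderivative is F(y) = 3*log(y - 4) + 5*log(y + 1).
Then F(8) - F(5) = (6*log(2) + 10*log(3)) - (5*log(2) + 5*log(3)) = log(2) + 5*log(3).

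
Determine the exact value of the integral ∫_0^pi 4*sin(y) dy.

An antiderivative is F(y) = -4*cos(y).
Then F(pi) - F(0) = (4) - (-4) = 8.

8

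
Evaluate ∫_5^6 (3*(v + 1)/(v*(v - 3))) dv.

-5*log(2) + log(5) + 3*log(3)

Factor the denominator: v**2 - 3*v = v(v - 3).
Partial fractions: 3*(v + 1)/(v*(v - 3)) = -1/v + 4/(v - 3).
An antiderivative is F(v) = -log(v) + 4*log(v - 3).
Then F(6) - F(5) = (log(27/2)) - (log(16/5)) = -5*log(2) + log(5) + 3*log(3).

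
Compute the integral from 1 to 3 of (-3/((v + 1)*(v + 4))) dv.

Factor the denominator: v**2 + 5*v + 4 = (v + 4)(v + 1).
Partial fractions: -3/((v + 1)*(v + 4)) = 1/(v + 4) - 1/(v + 1).
An antiderivative is F(v) = -log(v + 1) + log(v + 4).
Then F(3) - F(1) = (log(7/4)) - (log(5/2)) = log(7/10).

log(7/10)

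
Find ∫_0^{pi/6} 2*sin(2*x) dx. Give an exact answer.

An antiderivative is F(x) = -cos(2*x).
Then F(pi/6) - F(0) = (-1/2) - (-1) = 1/2.

1/2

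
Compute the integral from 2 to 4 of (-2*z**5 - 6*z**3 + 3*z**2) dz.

-1648

By the power rule, an antiderivative is F(z) = -z**6/3 - 3*z**4/2 + z**3.
Then F(4) - F(2) = (-5056/3) - (-112/3) = -1648.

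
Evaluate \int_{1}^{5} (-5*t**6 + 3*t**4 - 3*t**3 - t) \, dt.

By the power rule, an antiderivative is F(t) = -5*t**7/7 + 3*t**5/5 - 3*t**4/4 - t**2/2.
Then F(5) - F(1) = (-1523475/28) - (-191/140) = -1904296/35.

-1904296/35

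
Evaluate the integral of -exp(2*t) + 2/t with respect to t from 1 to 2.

-exp(4)/2 + log(4) + exp(2)/2

An antiderivative is F(t) = -exp(2*t)/2 + 2*log(t).
Then F(2) - F(1) = (-exp(4)/2 + log(4)) - (-exp(2)/2) = -exp(4)/2 + log(4) + exp(2)/2.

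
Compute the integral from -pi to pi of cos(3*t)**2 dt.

pi

Use the identity cos^2(3*t) = (1 + cos(6*t))/2.
An antiderivative is F(t) = t/2 + sin(6*t)/12.
Then F(pi) - F(-pi) = (pi/2) - (-pi/2) = pi.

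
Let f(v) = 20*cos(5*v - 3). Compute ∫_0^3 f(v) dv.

4*sin(12) + 4*sin(3)

Let u = 5*v - 3, so du = 5 dv. When v = 0, u = -3; when v = 3, u = 12.
The integral becomes 4·∫ cos(u) du from -3 to 12, with antiderivative 4*sin(u).
Back in v: F(v) = 4*sin(5*v - 3).
Then F(3) - F(0) = (4*sin(12)) - (-4*sin(3)) = 4*sin(12) + 4*sin(3).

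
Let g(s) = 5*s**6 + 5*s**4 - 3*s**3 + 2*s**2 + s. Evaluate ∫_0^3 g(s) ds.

49473/28

By the power rule, an antiderivative is F(s) = 5*s**7/7 + s**5 - 3*s**4/4 + 2*s**3/3 + s**2/2.
Then F(3) - F(0) = (49473/28) - (0) = 49473/28.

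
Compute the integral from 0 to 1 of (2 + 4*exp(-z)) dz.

An antiderivative is F(z) = 2*z - 4*exp(-z).
Then F(1) - F(0) = (2 - 4*exp(-1)) - (-4) = 6 - 4*exp(-1).

6 - 4*exp(-1)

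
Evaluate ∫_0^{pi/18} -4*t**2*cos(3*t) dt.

Integrate by parts twice (u = t^2, dv = -4*cos(3*t) dt).
An antiderivative is F(t) = -4*t**2*sin(3*t)/3 - 8*t*cos(3*t)/9 + 8*sin(3*t)/27.
Then F(pi/18) - F(0) = (-2*sqrt(3)*pi/81 - pi**2/486 + 4/27) - (0) = -2*sqrt(3)*pi/81 - pi**2/486 + 4/27.

-2*sqrt(3)*pi/81 - pi**2/486 + 4/27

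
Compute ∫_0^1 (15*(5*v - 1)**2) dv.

Let u = 5*v - 1, so du = 5 dv. When v = 0, u = -1; when v = 1, u = 4.
The integral becomes 3·∫ u**2 du from -1 to 4, with antiderivative u**3.
Back in v: F(v) = (5*v - 1)**3.
Then F(1) - F(0) = (64) - (-1) = 65.

65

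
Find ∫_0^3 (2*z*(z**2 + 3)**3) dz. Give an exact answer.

20655/4

Let u = z**2 + 3, so du = 2*z dz. When z = 0, u = 3; when z = 3, u = 12.
The integral becomes ∫ u**3 du from 3 to 12, with antiderivative u**4/4.
Back in z: F(z) = (z**2 + 3)**4/4.
Then F(3) - F(0) = (5184) - (81/4) = 20655/4.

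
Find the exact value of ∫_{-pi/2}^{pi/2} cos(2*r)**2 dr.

Use the identity cos^2(2*r) = (1 + cos(4*r))/2.
An antiderivative is F(r) = r/2 + sin(4*r)/8.
Then F(pi/2) - F(-pi/2) = (pi/4) - (-pi/4) = pi/2.

pi/2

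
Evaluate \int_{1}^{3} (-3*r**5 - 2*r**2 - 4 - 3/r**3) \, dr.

-1172/3

By the power rule, an antiderivative is F(r) = -r**6/2 - 2*r**3/3 - 4*r + 3/(2*r**2).
Then F(3) - F(1) = (-1183/3) - (-11/3) = -1172/3.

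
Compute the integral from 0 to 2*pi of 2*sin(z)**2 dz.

2*pi

Use the identity sin^2(z) = (1 - cos(2*z))/2.
An antiderivative is F(z) = z - sin(2*z)/2.
Then F(2*pi) - F(0) = (2*pi) - (0) = 2*pi.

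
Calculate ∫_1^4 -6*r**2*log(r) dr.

42 - 256*log(2)

Integrate by parts once (u = ln r, dv = -6*r**2 dr).
An antiderivative is F(r) = -2*r**3*(3*log(r) - 1)/3.
Then F(4) - F(1) = (128/3 - 256*log(2)) - (2/3) = 42 - 256*log(2).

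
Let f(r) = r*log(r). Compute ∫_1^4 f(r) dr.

Integrate by parts once (u = ln r, dv = r dr).
An antiderivative is F(r) = r**2*(2*log(r) - 1)/4.
Then F(4) - F(1) = (-4 + 16*log(2)) - (-1/4) = -15/4 + 16*log(2).

-15/4 + 16*log(2)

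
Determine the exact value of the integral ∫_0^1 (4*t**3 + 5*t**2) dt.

8/3

By the power rule, an antiderivative is F(t) = t**4 + 5*t**3/3.
Then F(1) - F(0) = (8/3) - (0) = 8/3.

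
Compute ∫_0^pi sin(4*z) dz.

An antiderivative is F(z) = -cos(4*z)/4.
Then F(pi) - F(0) = (-1/4) - (-1/4) = 0.

0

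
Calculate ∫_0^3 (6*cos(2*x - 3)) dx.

Let u = 2*x - 3, so du = 2 dx. When x = 0, u = -3; when x = 3, u = 3.
The integral becomes 3·∫ cos(u) du from -3 to 3, with antiderivative 3*sin(u).
Back in x: F(x) = 3*sin(2*x - 3).
Then F(3) - F(0) = (3*sin(3)) - (-3*sin(3)) = 6*sin(3).

6*sin(3)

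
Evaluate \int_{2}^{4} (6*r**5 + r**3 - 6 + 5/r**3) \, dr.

By the power rule, an antiderivative is F(r) = r**6 + r**4/4 - 6*r - 5/(2*r**2).
Then F(4) - F(2) = (132347/32) - (443/8) = 130575/32.

130575/32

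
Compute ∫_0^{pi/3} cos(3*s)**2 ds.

Use the identity cos^2(3*s) = (1 + cos(6*s))/2.
An antiderivative is F(s) = s/2 + sin(6*s)/12.
Then F(pi/3) - F(0) = (pi/6) - (0) = pi/6.

pi/6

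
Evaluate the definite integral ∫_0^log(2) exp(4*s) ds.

Let u = exp(s), so du = exp(s) ds. When s = 0, u = 1; when s = log(2), u = 2.
The integral becomes ∫ u**3 du from 1 to 2, with antiderivative u**4/4.
Back in s: F(s) = exp(4*s)/4.
Then F(log(2)) - F(0) = (4) - (1/4) = 15/4.

15/4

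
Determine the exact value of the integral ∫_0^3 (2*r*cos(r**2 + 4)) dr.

Let u = r**2 + 4, so du = 2*r dr. When r = 0, u = 4; when r = 3, u = 13.
The integral becomes ∫ cos(u) du from 4 to 13, with antiderivative sin(u).
Back in r: F(r) = sin(r**2 + 4).
Then F(3) - F(0) = (sin(13)) - (sin(4)) = sin(13) - sin(4).

sin(13) - sin(4)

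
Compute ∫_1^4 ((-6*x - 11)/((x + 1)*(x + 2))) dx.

Factor the denominator: x**2 + 3*x + 2 = (x + 2)(x + 1).
Partial fractions: (-6*x - 11)/((x + 1)*(x + 2)) = -1/(x + 2) - 5/(x + 1).
An antiderivative is F(x) = -5*log(x + 1) - log(x + 2).
Then F(4) - F(1) = (-5*log(5) - log(3) - log(2)) - (-log(96)) = -5*log(5) + 4*log(2).

-5*log(5) + 4*log(2)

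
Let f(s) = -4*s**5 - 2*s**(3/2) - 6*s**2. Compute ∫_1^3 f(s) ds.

By the power rule, an antiderivative is F(s) = -2*s**6/3 - 4*s**(5/2)/5 - 2*s**3.
Then F(3) - F(1) = (-540 - 36*sqrt(3)/5) - (-52/15) = -8048/15 - 36*sqrt(3)/5.

-8048/15 - 36*sqrt(3)/5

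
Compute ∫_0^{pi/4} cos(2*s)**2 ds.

Use the identity cos^2(2*s) = (1 + cos(4*s))/2.
An antiderivative is F(s) = s/2 + sin(4*s)/8.
Then F(pi/4) - F(0) = (pi/8) - (0) = pi/8.

pi/8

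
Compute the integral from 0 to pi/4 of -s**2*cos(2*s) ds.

1/4 - pi**2/32

Integrate by parts twice (u = s^2, dv = -cos(2*s) ds).
An antiderivative is F(s) = -s**2*sin(2*s)/2 - s*cos(2*s)/2 + sin(2*s)/4.
Then F(pi/4) - F(0) = (1/4 - pi**2/32) - (0) = 1/4 - pi**2/32.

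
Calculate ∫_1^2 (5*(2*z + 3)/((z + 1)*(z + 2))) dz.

Factor the denominator: z**2 + 3*z + 2 = (z + 2)(z + 1).
Partial fractions: 5*(2*z + 3)/((z + 1)*(z + 2)) = 5/(z + 2) + 5/(z + 1).
An antiderivative is F(z) = 5*log(z + 1) + 5*log(z + 2).
Then F(2) - F(1) = (5*log(3) + 10*log(2)) - (5*log(2) + 5*log(3)) = log(32).

log(32)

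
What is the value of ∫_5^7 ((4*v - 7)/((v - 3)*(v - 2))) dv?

log(96/5)

Factor the denominator: v**2 - 5*v + 6 = (v - 2)(v - 3).
Partial fractions: (4*v - 7)/((v - 3)*(v - 2)) = -1/(v - 2) + 5/(v - 3).
An antiderivative is F(v) = 5*log(v - 3) - log(v - 2).
Then F(7) - F(5) = (-log(5) + 10*log(2)) - (log(32/3)) = log(96/5).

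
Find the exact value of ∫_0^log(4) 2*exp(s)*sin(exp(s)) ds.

Let u = exp(s), so du = exp(s) ds. When s = 0, u = 1; when s = log(4), u = 4.
The integral becomes 2·∫ sin(u) du from 1 to 4, with antiderivative -2*cos(u).
Back in s: F(s) = -2*cos(exp(s)).
Then F(log(4)) - F(0) = (-2*cos(4)) - (-2*cos(1)) = 2*cos(1) - 2*cos(4).

2*cos(1) - 2*cos(4)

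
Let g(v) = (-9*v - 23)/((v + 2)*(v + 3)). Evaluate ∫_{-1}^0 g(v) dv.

-4*log(3) - log(2)

Factor the denominator: v**2 + 5*v + 6 = (v + 3)(v + 2).
Partial fractions: (-9*v - 23)/((v + 2)*(v + 3)) = -4/(v + 3) - 5/(v + 2).
An antiderivative is F(v) = -5*log(v + 2) - 4*log(v + 3).
Then F(0) - F(-1) = (-4*log(3) - 5*log(2)) - (-log(16)) = -4*log(3) - log(2).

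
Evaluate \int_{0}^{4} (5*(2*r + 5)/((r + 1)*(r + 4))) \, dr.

Factor the denominator: r**2 + 5*r + 4 = (r + 4)(r + 1).
Partial fractions: 5*(2*r + 5)/((r + 1)*(r + 4)) = 5/(r + 4) + 5/(r + 1).
An antiderivative is F(r) = 5*log(r + 1) + 5*log(r + 4).
Then F(4) - F(0) = (5*log(5) + 15*log(2)) - (10*log(2)) = 5*log(2) + 5*log(5).

5*log(2) + 5*log(5)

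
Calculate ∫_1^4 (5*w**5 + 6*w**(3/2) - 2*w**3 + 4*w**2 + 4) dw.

By the power rule, an antiderivative is F(w) = 5*w**6/6 + 12*w**(5/2)/5 - w**4/2 + 4*w**3/3 + 4*w.
Then F(4) - F(1) = (51952/15) - (121/15) = 17277/5.

17277/5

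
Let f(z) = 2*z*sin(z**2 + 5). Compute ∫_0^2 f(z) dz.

Let u = z**2 + 5, so du = 2*z dz. When z = 0, u = 5; when z = 2, u = 9.
The integral becomes ∫ sin(u) du from 5 to 9, with antiderivative -cos(u).
Back in z: F(z) = -cos(z**2 + 5).
Then F(2) - F(0) = (-cos(9)) - (-cos(5)) = cos(5) - cos(9).

cos(5) - cos(9)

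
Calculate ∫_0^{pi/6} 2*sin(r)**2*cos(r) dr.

Let u = sin(r), so du = cos(r) dr. When r = 0, u = 0; when r = pi/6, u = 1/2.
The integral becomes 2·∫ u**2 du from 0 to 1/2, with antiderivative 2*u**3/3.
Back in r: F(r) = 2*sin(r)**3/3.
Then F(pi/6) - F(0) = (1/12) - (0) = 1/12.

1/12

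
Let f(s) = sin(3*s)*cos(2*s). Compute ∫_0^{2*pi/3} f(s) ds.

9/10

Use the identity sin(3*s)cos(2*s) = [sin(5*s) + sin(s)]/2.
An antiderivative is F(s) = -cos(s)/2 - cos(5*s)/10.
Then F(2*pi/3) - F(0) = (3/10) - (-3/5) = 9/10.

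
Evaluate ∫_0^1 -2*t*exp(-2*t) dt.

Integrate by parts once (u = t, dv = -2*exp(-2*t) dt).
An antiderivative is F(t) = (2*t + 1)*exp(-2*t)/2.
Then F(1) - F(0) = (3*exp(-2)/2) - (1/2) = (3 - exp(2))*exp(-2)/2.

(3 - exp(2))*exp(-2)/2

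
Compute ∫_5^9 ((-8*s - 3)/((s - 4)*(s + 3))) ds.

-5*log(5) - 3*log(3) + 3*log(2)

Factor the denominator: s**2 - s - 12 = (s + 3)(s - 4).
Partial fractions: (-8*s - 3)/((s - 4)*(s + 3)) = -3/(s + 3) - 5/(s - 4).
An antiderivative is F(s) = -5*log(s - 4) - 3*log(s + 3).
Then F(9) - F(5) = (-5*log(5) - 6*log(2) - 3*log(3)) - (-9*log(2)) = -5*log(5) - 3*log(3) + 3*log(2).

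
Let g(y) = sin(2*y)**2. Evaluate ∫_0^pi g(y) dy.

pi/2

Use the identity sin^2(2*y) = (1 - cos(4*y))/2.
An antiderivative is F(y) = y/2 - sin(4*y)/8.
Then F(pi) - F(0) = (pi/2) - (0) = pi/2.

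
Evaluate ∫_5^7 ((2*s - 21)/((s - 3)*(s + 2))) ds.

Factor the denominator: s**2 - s - 6 = (s + 2)(s - 3).
Partial fractions: (2*s - 21)/((s - 3)*(s + 2)) = 5/(s + 2) - 3/(s - 3).
An antiderivative is F(s) = -3*log(s - 3) + 5*log(s + 2).
Then F(7) - F(5) = (-6*log(2) + 10*log(3)) - (-3*log(2) + 5*log(7)) = -5*log(7) - 3*log(2) + 10*log(3).

-5*log(7) - 3*log(2) + 10*log(3)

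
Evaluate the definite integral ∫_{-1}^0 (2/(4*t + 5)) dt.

log(5)/2

An antiderivative is F(t) = log(4*t + 5)/2.
Then F(0) - F(-1) = (log(5)/2) - (0) = log(5)/2.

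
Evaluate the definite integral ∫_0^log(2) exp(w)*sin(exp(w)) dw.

Let u = exp(w), so du = exp(w) dw. When w = 0, u = 1; when w = log(2), u = 2.
The integral becomes ∫ sin(u) du from 1 to 2, with antiderivative -cos(u).
Back in w: F(w) = -cos(exp(w)).
Then F(log(2)) - F(0) = (-cos(2)) - (-cos(1)) = -cos(2) + cos(1).

-cos(2) + cos(1)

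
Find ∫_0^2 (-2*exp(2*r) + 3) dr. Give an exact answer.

An antiderivative is F(r) = -exp(2*r) + 3*r.
Then F(2) - F(0) = (6 - exp(4)) - (-1) = 7 - exp(4).

7 - exp(4)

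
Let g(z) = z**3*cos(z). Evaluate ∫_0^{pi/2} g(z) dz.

Integrate by parts 3 times (u = z^3, dv = cos(z) dz).
An antiderivative is F(z) = z**3*sin(z) + 3*z**2*cos(z) - 6*z*sin(z) - 6*cos(z).
Then F(pi/2) - F(0) = (pi*(-24 + pi**2)/8) - (-6) = -3*pi + pi**3/8 + 6.

-3*pi + pi**3/8 + 6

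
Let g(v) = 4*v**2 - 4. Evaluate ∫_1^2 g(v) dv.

16/3

By the power rule, an antiderivative is F(v) = 4*v**3/3 - 4*v.
Then F(2) - F(1) = (8/3) - (-8/3) = 16/3.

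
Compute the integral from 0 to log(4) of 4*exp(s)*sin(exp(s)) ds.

4*cos(1) - 4*cos(4)

Let u = exp(s), so du = exp(s) ds. When s = 0, u = 1; when s = log(4), u = 4.
The integral becomes 4·∫ sin(u) du from 1 to 4, with antiderivative -4*cos(u).
Back in s: F(s) = -4*cos(exp(s)).
Then F(log(4)) - F(0) = (-4*cos(4)) - (-4*cos(1)) = 4*cos(1) - 4*cos(4).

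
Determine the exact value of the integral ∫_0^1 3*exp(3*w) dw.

-1 + exp(3)

An antiderivative is F(w) = exp(3*w).
Then F(1) - F(0) = (exp(3)) - (1) = -1 + exp(3).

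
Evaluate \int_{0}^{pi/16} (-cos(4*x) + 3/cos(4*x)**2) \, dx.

An antiderivative is F(x) = -sin(4*x)/4 + 3*tan(4*x)/4.
Then F(pi/16) - F(0) = (3/4 - sqrt(2)/8) - (0) = 3/4 - sqrt(2)/8.

3/4 - sqrt(2)/8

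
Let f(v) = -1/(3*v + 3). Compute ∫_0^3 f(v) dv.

An antiderivative is F(v) = -log(3*v + 3)/3.
Then F(3) - F(0) = (-log(12)/3) - (-log(3)/3) = -log(12)/3 + log(3)/3.

-log(12)/3 + log(3)/3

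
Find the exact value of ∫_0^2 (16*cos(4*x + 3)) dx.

4*sin(11) - 4*sin(3)

Let u = 4*x + 3, so du = 4 dx. When x = 0, u = 3; when x = 2, u = 11.
The integral becomes 4·∫ cos(u) du from 3 to 11, with antiderivative 4*sin(u).
Back in x: F(x) = 4*sin(4*x + 3).
Then F(2) - F(0) = (4*sin(11)) - (4*sin(3)) = 4*sin(11) - 4*sin(3).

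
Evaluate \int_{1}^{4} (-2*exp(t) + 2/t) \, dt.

-2*exp(4) + 2*log(4) + 2*exp(1)

An antiderivative is F(t) = -2*exp(t) + 2*log(t).
Then F(4) - F(1) = (-2*exp(4) + 2*log(4)) - (-2*exp(1)) = -2*exp(4) + 2*log(4) + 2*exp(1).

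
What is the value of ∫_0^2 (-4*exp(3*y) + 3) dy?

An antiderivative is F(y) = -4*exp(3*y)/3 + 3*y.
Then F(2) - F(0) = (6 - 4*exp(6)/3) - (-4/3) = 22/3 - 4*exp(6)/3.

22/3 - 4*exp(6)/3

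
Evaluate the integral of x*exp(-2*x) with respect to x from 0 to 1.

Integrate by parts once (u = x, dv = exp(-2*x) dx).
An antiderivative is F(x) = (-2*x - 1)*exp(-2*x)/4.
Then F(1) - F(0) = (-3*exp(-2)/4) - (-1/4) = (-3 + exp(2))*exp(-2)/4.

(-3 + exp(2))*exp(-2)/4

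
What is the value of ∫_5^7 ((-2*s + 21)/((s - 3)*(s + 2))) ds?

Factor the denominator: s**2 - s - 6 = (s + 2)(s - 3).
Partial fractions: (-2*s + 21)/((s - 3)*(s + 2)) = -5/(s + 2) + 3/(s - 3).
An antiderivative is F(s) = 3*log(s - 3) - 5*log(s + 2).
Then F(7) - F(5) = (-10*log(3) + 6*log(2)) - (-5*log(7) + 3*log(2)) = -10*log(3) + 3*log(2) + 5*log(7).

-10*log(3) + 3*log(2) + 5*log(7)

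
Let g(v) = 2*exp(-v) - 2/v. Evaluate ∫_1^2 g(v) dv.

An antiderivative is F(v) = -2*log(v) - 2*exp(-v).
Then F(2) - F(1) = (-2*log(2) - 2*exp(-2)) - (-2*exp(-1)) = -2*log(2) - 2*exp(-2) + 2*exp(-1).

-2*log(2) - 2*exp(-2) + 2*exp(-1)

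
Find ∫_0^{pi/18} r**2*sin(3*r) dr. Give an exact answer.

Integrate by parts twice (u = r^2, dv = sin(3*r) dr).
An antiderivative is F(r) = -r**2*cos(3*r)/3 + 2*r*sin(3*r)/9 + 2*cos(3*r)/27.
Then F(pi/18) - F(0) = (-sqrt(3)*pi**2/1944 + pi/162 + sqrt(3)/27) - (2/27) = -2/27 - sqrt(3)*pi**2/1944 + pi/162 + sqrt(3)/27.

-2/27 - sqrt(3)*pi**2/1944 + pi/162 + sqrt(3)/27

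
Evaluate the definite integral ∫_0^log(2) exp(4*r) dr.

15/4

Let u = exp(r), so du = exp(r) dr. When r = 0, u = 1; when r = log(2), u = 2.
The integral becomes ∫ u**3 du from 1 to 2, with antiderivative u**4/4.
Back in r: F(r) = exp(4*r)/4.
Then F(log(2)) - F(0) = (4) - (1/4) = 15/4.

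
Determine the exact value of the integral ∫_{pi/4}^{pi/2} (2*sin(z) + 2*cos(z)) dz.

2

An antiderivative is F(z) = 2*sin(z) - 2*cos(z).
Then F(pi/2) - F(pi/4) = (2) - (0) = 2.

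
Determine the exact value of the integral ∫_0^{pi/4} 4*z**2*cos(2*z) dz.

-1 + pi**2/8

Integrate by parts twice (u = z^2, dv = 4*cos(2*z) dz).
An antiderivative is F(z) = 2*z**2*sin(2*z) + 2*z*cos(2*z) - sin(2*z).
Then F(pi/4) - F(0) = (-1 + pi**2/8) - (0) = -1 + pi**2/8.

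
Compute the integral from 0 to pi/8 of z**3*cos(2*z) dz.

Integrate by parts 3 times (u = z^3, dv = cos(2*z) dz).
An antiderivative is F(z) = z**3*sin(2*z)/2 + 3*z**2*cos(2*z)/4 - 3*z*sin(2*z)/4 - 3*cos(2*z)/8.
Then F(pi/8) - F(0) = (sqrt(2)*(-384 - 96*pi + pi**3 + 12*pi**2)/2048) - (-3/8) = -3*sqrt(2)/16 - 3*sqrt(2)*pi/64 + sqrt(2)*pi**3/2048 + 3*sqrt(2)*pi**2/512 + 3/8.

-3*sqrt(2)/16 - 3*sqrt(2)*pi/64 + sqrt(2)*pi**3/2048 + 3*sqrt(2)*pi**2/512 + 3/8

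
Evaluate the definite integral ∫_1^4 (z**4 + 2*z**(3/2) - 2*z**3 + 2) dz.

1079/10

By the power rule, an antiderivative is F(z) = 4*z**(5/2)/5 + z**5/5 - z**4/2 + 2*z.
Then F(4) - F(1) = (552/5) - (5/2) = 1079/10.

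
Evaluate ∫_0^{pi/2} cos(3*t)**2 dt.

pi/4

Use the identity cos^2(3*t) = (1 + cos(6*t))/2.
An antiderivative is F(t) = t/2 + sin(6*t)/12.
Then F(pi/2) - F(0) = (pi/4) - (0) = pi/4.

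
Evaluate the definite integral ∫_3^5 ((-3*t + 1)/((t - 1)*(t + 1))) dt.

log(2/9)

Factor the denominator: t**2 - 1 = (t + 1)(t - 1).
Partial fractions: (-3*t + 1)/((t - 1)*(t + 1)) = -2/(t + 1) - 1/(t - 1).
An antiderivative is F(t) = -log(t - 1) - 2*log(t + 1).
Then F(5) - F(3) = (-4*log(2) - 2*log(3)) - (-log(32)) = log(2/9).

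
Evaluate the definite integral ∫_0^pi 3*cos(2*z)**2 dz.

3*pi/2

Use the identity cos^2(2*z) = (1 + cos(4*z))/2.
An antiderivative is F(z) = 3*z/2 + 3*sin(4*z)/8.
Then F(pi) - F(0) = (3*pi/2) - (0) = 3*pi/2.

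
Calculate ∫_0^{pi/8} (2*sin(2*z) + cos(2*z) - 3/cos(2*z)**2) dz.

-1/2 - sqrt(2)/4

An antiderivative is F(z) = sin(2*z)/2 - cos(2*z) - 3*tan(2*z)/2.
Then F(pi/8) - F(0) = (-3/2 - sqrt(2)/4) - (-1) = -1/2 - sqrt(2)/4.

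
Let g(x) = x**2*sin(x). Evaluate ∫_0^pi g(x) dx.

-4 + pi**2

Integrate by parts twice (u = x^2, dv = sin(x) dx).
An antiderivative is F(x) = -x**2*cos(x) + 2*x*sin(x) + 2*cos(x).
Then F(pi) - F(0) = (-2 + pi**2) - (2) = -4 + pi**2.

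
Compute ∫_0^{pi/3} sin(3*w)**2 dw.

pi/6

Use the identity sin^2(3*w) = (1 - cos(6*w))/2.
An antiderivative is F(w) = w/2 - sin(6*w)/12.
Then F(pi/3) - F(0) = (pi/6) - (0) = pi/6.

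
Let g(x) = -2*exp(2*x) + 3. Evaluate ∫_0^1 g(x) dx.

An antiderivative is F(x) = -exp(2*x) + 3*x.
Then F(1) - F(0) = (3 - exp(2)) - (-1) = 4 - exp(2).

4 - exp(2)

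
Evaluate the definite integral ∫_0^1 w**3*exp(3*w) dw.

2/27 + 4*exp(3)/27

Integrate by parts 3 times (u = w^3, dv = exp(3*w) dw).
An antiderivative is F(w) = (9*w**3 - 9*w**2 + 6*w - 2)*exp(3*w)/27.
Then F(1) - F(0) = (4*exp(3)/27) - (-2/27) = 2/27 + 4*exp(3)/27.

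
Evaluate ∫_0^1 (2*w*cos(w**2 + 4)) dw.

Let u = w**2 + 4, so du = 2*w dw. When w = 0, u = 4; when w = 1, u = 5.
The integral becomes ∫ cos(u) du from 4 to 5, with antiderivative sin(u).
Back in w: F(w) = sin(w**2 + 4).
Then F(1) - F(0) = (sin(5)) - (sin(4)) = sin(5) - sin(4).

sin(5) - sin(4)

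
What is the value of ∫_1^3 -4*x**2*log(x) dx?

Integrate by parts once (u = ln x, dv = -4*x**2 dx).
An antiderivative is F(x) = -4*x**3*(3*log(x) - 1)/9.
Then F(3) - F(1) = (12 - 36*log(3)) - (4/9) = 104/9 - 36*log(3).

104/9 - 36*log(3)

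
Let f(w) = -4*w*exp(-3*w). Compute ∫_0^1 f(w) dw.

-4/9 + 16*exp(-3)/9

Integrate by parts once (u = w, dv = -4*exp(-3*w) dw).
An antiderivative is F(w) = (12*w + 4)*exp(-3*w)/9.
Then F(1) - F(0) = (16*exp(-3)/9) - (4/9) = -4/9 + 16*exp(-3)/9.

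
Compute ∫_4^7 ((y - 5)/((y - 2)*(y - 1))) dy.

Factor the denominator: y**2 - 3*y + 2 = (y - 1)(y - 2).
Partial fractions: (y - 5)/((y - 2)*(y - 1)) = 4/(y - 1) - 3/(y - 2).
An antiderivative is F(y) = -3*log(y - 2) + 4*log(y - 1).
Then F(7) - F(4) = (-3*log(5) + 4*log(2) + 4*log(3)) - (log(81/8)) = -3*log(5) + 7*log(2).

-3*log(5) + 7*log(2)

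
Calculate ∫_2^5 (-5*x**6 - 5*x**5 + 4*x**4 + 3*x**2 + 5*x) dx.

By the power rule, an antiderivative is F(x) = -5*x**7/7 - 5*x**6/6 + 4*x**5/5 + x**3 + 5*x**2/2.
Then F(5) - F(2) = (-1388875/21) - (-10622/105) = -2311251/35.

-2311251/35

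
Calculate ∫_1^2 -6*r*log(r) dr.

9/2 - 12*log(2)

Integrate by parts once (u = ln r, dv = -6*r dr).
An antiderivative is F(r) = -3*r**2*(2*log(r) - 1)/2.
Then F(2) - F(1) = (6 - 12*log(2)) - (3/2) = 9/2 - 12*log(2).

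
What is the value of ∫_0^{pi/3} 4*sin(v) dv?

2

An antiderivative is F(v) = -4*cos(v).
Then F(pi/3) - F(0) = (-2) - (-4) = 2.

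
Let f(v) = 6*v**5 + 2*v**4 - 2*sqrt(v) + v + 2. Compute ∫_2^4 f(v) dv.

8*sqrt(2)/3 + 66422/15

By the power rule, an antiderivative is F(v) = v**6 + 2*v**5/5 - 4*v**(3/2)/3 + v**2/2 + 2*v.
Then F(4) - F(2) = (67664/15) - (414/5 - 8*sqrt(2)/3) = 8*sqrt(2)/3 + 66422/15.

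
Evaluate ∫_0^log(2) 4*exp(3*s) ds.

28/3

Let u = exp(s), so du = exp(s) ds. When s = 0, u = 1; when s = log(2), u = 2.
The integral becomes 4·∫ u**2 du from 1 to 2, with antiderivative 4*u**3/3.
Back in s: F(s) = 4*exp(3*s)/3.
Then F(log(2)) - F(0) = (32/3) - (4/3) = 28/3.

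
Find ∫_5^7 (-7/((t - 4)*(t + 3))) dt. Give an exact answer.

log(5/12)

Factor the denominator: t**2 - t - 12 = (t + 3)(t - 4).
Partial fractions: -7/((t - 4)*(t + 3)) = 1/(t + 3) - 1/(t - 4).
An antiderivative is F(t) = -log(t - 4) + log(t + 3).
Then F(7) - F(5) = (log(10/3)) - (log(8)) = log(5/12).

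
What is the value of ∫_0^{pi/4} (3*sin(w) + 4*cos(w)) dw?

sqrt(2)/2 + 3

An antiderivative is F(w) = 4*sin(w) - 3*cos(w).
Then F(pi/4) - F(0) = (sqrt(2)/2) - (-3) = sqrt(2)/2 + 3.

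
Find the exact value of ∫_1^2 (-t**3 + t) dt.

-9/4

By the power rule, an antiderivative is F(t) = -t**4/4 + t**2/2.
Then F(2) - F(1) = (-2) - (1/4) = -9/4.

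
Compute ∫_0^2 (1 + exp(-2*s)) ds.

5/2 - exp(-4)/2

An antiderivative is F(s) = s - exp(-2*s)/2.
Then F(2) - F(0) = (2 - exp(-4)/2) - (-1/2) = 5/2 - exp(-4)/2.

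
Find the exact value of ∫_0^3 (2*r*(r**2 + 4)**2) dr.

Let u = r**2 + 4, so du = 2*r dr. When r = 0, u = 4; when r = 3, u = 13.
The integral becomes ∫ u**2 du from 4 to 13, with antiderivative u**3/3.
Back in r: F(r) = (r**2 + 4)**3/3.
Then F(3) - F(0) = (2197/3) - (64/3) = 711.

711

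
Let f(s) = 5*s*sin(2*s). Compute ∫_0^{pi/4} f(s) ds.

Integrate by parts once (u = s, dv = 5*sin(2*s) ds).
An antiderivative is F(s) = -5*s*cos(2*s)/2 + 5*sin(2*s)/4.
Then F(pi/4) - F(0) = (5/4) - (0) = 5/4.

5/4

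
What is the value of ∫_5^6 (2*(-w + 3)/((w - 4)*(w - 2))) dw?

Factor the denominator: w**2 - 6*w + 8 = (w - 2)(w - 4).
Partial fractions: 2*(-w + 3)/((w - 4)*(w - 2)) = -1/(w - 2) - 1/(w - 4).
An antiderivative is F(w) = -log(w - 4) - log(w - 2).
Then F(6) - F(5) = (-log(8)) - (-log(3)) = log(3/8).

log(3/8)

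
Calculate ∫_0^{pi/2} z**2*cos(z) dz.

-2 + pi**2/4

Integrate by parts twice (u = z^2, dv = cos(z) dz).
An antiderivative is F(z) = z**2*sin(z) + 2*z*cos(z) - 2*sin(z).
Then F(pi/2) - F(0) = (-2 + pi**2/4) - (0) = -2 + pi**2/4.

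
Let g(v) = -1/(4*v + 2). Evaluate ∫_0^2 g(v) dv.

An antiderivative is F(v) = -log(4*v + 2)/4.
Then F(2) - F(0) = (-log(10)/4) - (-log(2)/4) = -log(10)/4 + log(2)/4.

-log(10)/4 + log(2)/4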